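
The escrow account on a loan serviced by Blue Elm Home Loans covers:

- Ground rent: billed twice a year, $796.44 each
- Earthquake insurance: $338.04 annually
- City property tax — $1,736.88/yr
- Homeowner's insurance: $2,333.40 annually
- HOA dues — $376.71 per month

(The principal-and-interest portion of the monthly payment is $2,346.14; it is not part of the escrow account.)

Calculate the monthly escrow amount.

Ground rent: $796.44 × 2 = $1,592.88 per year
Earthquake insurance: $338.04 per year
City property tax: $1,736.88 per year
Homeowner's insurance: $2,333.40 per year
HOA dues: $376.71 × 12 = $4,520.52 per year
Combined annual = $1,592.88 + $338.04 + $1,736.88 + $2,333.40 + $4,520.52 = $10,521.72
Monthly = $10,521.72 / 12 = $876.81

$876.81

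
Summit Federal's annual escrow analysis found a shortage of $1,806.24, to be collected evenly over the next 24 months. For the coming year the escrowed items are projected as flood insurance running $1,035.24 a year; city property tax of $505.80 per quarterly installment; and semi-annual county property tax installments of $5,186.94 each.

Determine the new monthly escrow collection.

$1,194.62

Flood insurance — $1,035.24
City property tax — $505.80 × 4 = $2,023.20
County property tax — $5,186.94 × 2 = $10,373.88
Annual escrow total = $13,432.32
Monthly = $13,432.32 / 12 = $1,119.36
Shortage spread = $1,806.24 / 24 = $75.26/mo
Adjusted monthly = $1,119.36 + $75.26 = $1,194.62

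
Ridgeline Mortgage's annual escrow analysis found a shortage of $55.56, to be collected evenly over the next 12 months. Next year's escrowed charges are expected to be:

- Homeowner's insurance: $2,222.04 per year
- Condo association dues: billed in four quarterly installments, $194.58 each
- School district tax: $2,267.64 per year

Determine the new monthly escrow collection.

Homeowner's insurance: $2,222.04 annually
Condo association dues: $194.58 × 4 = $778.32 annually
School district tax: $2,267.64 annually
Total annual escrow = $2,222.04 + $778.32 + $2,267.64 = $5,268.00
Base monthly escrow = $5,268.00 / 12 = $439.00
Shortage spread = $55.56 / 12 = $4.63/mo
New monthly escrow = $439.00 + $4.63 = $443.63

$443.63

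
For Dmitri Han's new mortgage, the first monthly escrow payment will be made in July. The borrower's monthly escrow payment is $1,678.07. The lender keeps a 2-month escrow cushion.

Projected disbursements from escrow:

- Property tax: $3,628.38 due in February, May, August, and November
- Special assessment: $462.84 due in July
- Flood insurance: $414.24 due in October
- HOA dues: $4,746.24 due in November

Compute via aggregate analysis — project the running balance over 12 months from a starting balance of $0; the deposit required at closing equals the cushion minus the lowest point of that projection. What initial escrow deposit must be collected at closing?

Cushion = 2 × $1,678.07 = $3,356.14
Trial balance (start $0, +$1,678.07 each month, − disbursements):
  Jul: +$1,678.07 − $462.84 → $1,215.23
  Aug: +$1,678.07 − $3,628.38 → -$735.08
  Sep: +$1,678.07 → $942.99
  Oct: +$1,678.07 − $414.24 → $2,206.82
  Nov: +$1,678.07 − $8,374.62 → -$4,489.73
  Dec: +$1,678.07 → -$2,811.66
  Jan: +$1,678.07 → -$1,133.59
  Feb: +$1,678.07 − $3,628.38 → -$3,083.90
  Mar: +$1,678.07 → -$1,405.83
  Apr: +$1,678.07 → $272.24
  May: +$1,678.07 − $3,628.38 → -$1,678.07
  Jun: +$1,678.07 → $0.00
Lowest trial balance = -$4,489.73 (Nov)
Initial deposit = cushion − low point = $3,356.14 − (-$4,489.73) = $7,845.87

$7,845.87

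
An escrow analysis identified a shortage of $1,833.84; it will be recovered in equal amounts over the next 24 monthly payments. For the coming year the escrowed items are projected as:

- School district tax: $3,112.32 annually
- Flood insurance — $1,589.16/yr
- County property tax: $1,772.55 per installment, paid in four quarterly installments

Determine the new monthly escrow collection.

School district tax — $3,112.32 annually
Flood insurance — $1,589.16 annually
County property tax — $1,772.55 × 4 = $7,090.20 annually
Total per year = $3,112.32 + $1,589.16 + $7,090.20 = $11,791.68
Per month = $11,791.68 ÷ 12 = $982.64
Monthly shortage recovery: $1,833.84 / 24 = $76.41
Adjusted monthly = $982.64 + $76.41 = $1,059.05

$1,059.05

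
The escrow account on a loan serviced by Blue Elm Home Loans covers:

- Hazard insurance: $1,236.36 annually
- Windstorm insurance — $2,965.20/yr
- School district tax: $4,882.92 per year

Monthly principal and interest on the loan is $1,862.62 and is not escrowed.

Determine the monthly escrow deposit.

Hazard insurance = $1,236.36 annually
Windstorm insurance = $2,965.20 annually
School district tax = $4,882.92 annually
Annual escrow total = $1,236.36 + $2,965.20 + $4,882.92 = $9,084.48
Base monthly escrow = $9,084.48 / 12 = $757.04

$757.04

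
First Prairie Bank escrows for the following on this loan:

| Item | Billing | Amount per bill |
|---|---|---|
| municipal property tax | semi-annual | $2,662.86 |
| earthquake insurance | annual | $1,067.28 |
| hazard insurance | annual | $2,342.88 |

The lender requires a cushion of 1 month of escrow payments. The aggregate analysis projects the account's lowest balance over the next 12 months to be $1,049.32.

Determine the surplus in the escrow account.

Municipal property tax: $2,662.86 × 2 = $5,325.72 per year
Earthquake insurance: $1,067.28 per year
Hazard insurance: $2,342.88 per year
Yearly total = $5,325.72 + $1,067.28 + $2,342.88 = $8,735.88
Base monthly escrow = $8,735.88 ÷ 12 = $727.99
Required reserve = 1 × $727.99 = $727.99
Excess over cushion: $1,049.32 − $727.99 = $321.33

$321.33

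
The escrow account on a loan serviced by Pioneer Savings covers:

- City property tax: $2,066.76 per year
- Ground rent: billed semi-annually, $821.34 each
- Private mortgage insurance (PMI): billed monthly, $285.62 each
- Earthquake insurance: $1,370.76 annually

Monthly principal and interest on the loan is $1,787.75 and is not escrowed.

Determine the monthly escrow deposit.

City property tax — $2,066.76 annually
Ground rent — $821.34 × 2 = $1,642.68 annually
Private mortgage insurance (PMI) — $285.62 × 12 = $3,427.44 annually
Earthquake insurance — $1,370.76 annually
Total annual escrow = $2,066.76 + $1,642.68 + $3,427.44 + $1,370.76 = $8,507.64
Monthly escrow = $8,507.64 / 12 = $708.97

$708.97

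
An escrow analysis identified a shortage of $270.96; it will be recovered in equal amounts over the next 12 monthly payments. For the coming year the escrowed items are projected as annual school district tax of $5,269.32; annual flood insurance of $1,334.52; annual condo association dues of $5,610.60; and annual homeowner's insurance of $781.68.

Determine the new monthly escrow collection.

School district tax: $5,269.32 annually
Flood insurance: $1,334.52 annually
Condo association dues: $5,610.60 annually
Homeowner's insurance: $781.68 annually
Total per year = $12,996.12
Base monthly escrow = $12,996.12 ÷ 12 = $1,083.01
Monthly shortage recovery: $270.96 ÷ 12 = $22.58
New monthly escrow = $1,083.01 + $22.58 = $1,105.59

$1,105.59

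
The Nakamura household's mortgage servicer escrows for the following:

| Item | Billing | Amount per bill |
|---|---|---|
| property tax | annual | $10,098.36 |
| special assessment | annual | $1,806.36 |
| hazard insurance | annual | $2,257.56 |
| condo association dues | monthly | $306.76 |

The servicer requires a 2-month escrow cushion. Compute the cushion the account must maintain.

$2,973.90

Property tax — $10,098.36 per year
Special assessment — $1,806.36 per year
Hazard insurance — $2,257.56 per year
Condo association dues — $306.76 × 12 = $3,681.12 per year
Yearly total = $10,098.36 + $1,806.36 + $2,257.56 + $3,681.12 = $17,843.40
Base monthly escrow = $17,843.40 / 12 = $1,486.95
Cushion = 2 × $1,486.95 = $2,973.90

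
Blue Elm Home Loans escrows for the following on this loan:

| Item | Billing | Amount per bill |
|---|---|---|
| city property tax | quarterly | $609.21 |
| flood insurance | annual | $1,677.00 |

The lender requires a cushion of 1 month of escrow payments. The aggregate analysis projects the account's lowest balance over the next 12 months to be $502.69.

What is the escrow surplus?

$159.87

City property tax — $609.21 × 4 = $2,436.84 annually
Flood insurance — $1,677.00 annually
Annual escrow total = $4,113.84
Monthly escrow = $4,113.84 ÷ 12 = $342.82
Required reserve = 1 × $342.82 = $342.82
Surplus = $502.69 − $342.82 = $159.87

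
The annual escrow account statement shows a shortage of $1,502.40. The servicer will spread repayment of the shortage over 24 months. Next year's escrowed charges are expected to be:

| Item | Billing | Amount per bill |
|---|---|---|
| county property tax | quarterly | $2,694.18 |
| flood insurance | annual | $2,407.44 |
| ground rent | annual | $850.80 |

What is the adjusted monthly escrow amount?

$1,232.18

County property tax: $2,694.18 × 4 = $10,776.72 annually
Flood insurance: $2,407.44 annually
Ground rent: $850.80 annually
Annual escrow total = $14,034.96
Per month = $14,034.96 / 12 = $1,169.58
Shortage per month = $1,502.40 ÷ 24 = $62.60
Adjusted monthly = $1,169.58 + $62.60 = $1,232.18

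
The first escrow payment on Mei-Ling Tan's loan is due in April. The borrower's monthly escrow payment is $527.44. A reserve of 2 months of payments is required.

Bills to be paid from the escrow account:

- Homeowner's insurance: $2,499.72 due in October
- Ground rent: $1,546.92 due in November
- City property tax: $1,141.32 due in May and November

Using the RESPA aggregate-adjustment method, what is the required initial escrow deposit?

$3,164.64

Cushion = 2 × $527.44 = $1,054.88
Trial balance (start $0, +$527.44 each month, − disbursements):
  Apr: +$527.44 → $527.44
  May: +$527.44 − $1,141.32 → -$86.44
  Jun: +$527.44 → $441.00
  Jul: +$527.44 → $968.44
  Aug: +$527.44 → $1,495.88
  Sep: +$527.44 → $2,023.32
  Oct: +$527.44 − $2,499.72 → $51.04
  Nov: +$527.44 − $2,688.24 → -$2,109.76
  Dec: +$527.44 → -$1,582.32
  Jan: +$527.44 → -$1,054.88
  Feb: +$527.44 → -$527.44
  Mar: +$527.44 → $0.00
Lowest trial balance = -$2,109.76 (Nov)
Initial deposit = cushion − low point = $1,054.88 − (-$2,109.76) = $3,164.64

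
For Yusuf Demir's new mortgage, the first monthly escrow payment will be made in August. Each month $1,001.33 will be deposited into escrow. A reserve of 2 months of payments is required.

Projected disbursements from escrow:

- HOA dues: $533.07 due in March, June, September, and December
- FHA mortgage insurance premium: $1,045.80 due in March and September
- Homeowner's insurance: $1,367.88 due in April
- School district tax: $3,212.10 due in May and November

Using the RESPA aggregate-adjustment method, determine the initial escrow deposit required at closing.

$3,472.25

Cushion = 2 × $1,001.33 = $2,002.66
Trial balance (start $0, +$1,001.33 each month, − disbursements):
  Aug: +$1,001.33 → $1,001.33
  Sep: +$1,001.33 − $1,578.87 → $423.79
  Oct: +$1,001.33 → $1,425.12
  Nov: +$1,001.33 − $3,212.10 → -$785.65
  Dec: +$1,001.33 − $533.07 → -$317.39
  Jan: +$1,001.33 → $683.94
  Feb: +$1,001.33 → $1,685.27
  Mar: +$1,001.33 − $1,578.87 → $1,107.73
  Apr: +$1,001.33 − $1,367.88 → $741.18
  May: +$1,001.33 − $3,212.10 → -$1,469.59
  Jun: +$1,001.33 − $533.07 → -$1,001.33
  Jul: +$1,001.33 → $0.00
Lowest trial balance = -$1,469.59 (May)
Initial deposit = cushion − low point = $2,002.66 − (-$1,469.59) = $3,472.25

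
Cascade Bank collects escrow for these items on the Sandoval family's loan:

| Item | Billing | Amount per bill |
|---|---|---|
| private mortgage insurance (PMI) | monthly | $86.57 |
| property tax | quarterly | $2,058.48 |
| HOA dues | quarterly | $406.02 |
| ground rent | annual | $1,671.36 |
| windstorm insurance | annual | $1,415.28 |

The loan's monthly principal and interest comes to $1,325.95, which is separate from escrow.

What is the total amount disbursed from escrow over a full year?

$13,983.48

Private mortgage insurance (PMI): $86.57 × 12 = $1,038.84 annually
Property tax: $2,058.48 × 4 = $8,233.92 annually
HOA dues: $406.02 × 4 = $1,624.08 annually
Ground rent: $1,671.36 annually
Windstorm insurance: $1,415.28 annually
Yearly total = $1,038.84 + $8,233.92 + $1,624.08 + $1,671.36 + $1,415.28 = $13,983.48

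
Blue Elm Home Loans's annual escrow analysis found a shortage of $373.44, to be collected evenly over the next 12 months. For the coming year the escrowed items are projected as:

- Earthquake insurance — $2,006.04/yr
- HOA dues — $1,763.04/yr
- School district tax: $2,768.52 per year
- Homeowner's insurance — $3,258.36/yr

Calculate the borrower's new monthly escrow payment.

$847.45

Earthquake insurance: $2,006.04 per year
HOA dues: $1,763.04 per year
School district tax: $2,768.52 per year
Homeowner's insurance: $3,258.36 per year
Yearly total = $2,006.04 + $1,763.04 + $2,768.52 + $3,258.36 = $9,795.96
Monthly escrow = $9,795.96 ÷ 12 = $816.33
Shortage spread = $373.44 ÷ 12 = $31.12/mo
Adjusted monthly = $816.33 + $31.12 = $847.45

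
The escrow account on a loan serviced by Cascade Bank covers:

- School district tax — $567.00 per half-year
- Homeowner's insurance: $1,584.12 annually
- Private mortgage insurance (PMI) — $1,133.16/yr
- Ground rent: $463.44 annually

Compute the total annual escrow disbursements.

$4,314.72

School district tax = $567.00 × 2 = $1,134.00 per year
Homeowner's insurance = $1,584.12 per year
Private mortgage insurance (PMI) = $1,133.16 per year
Ground rent = $463.44 per year
Annual escrow total = $1,134.00 + $1,584.12 + $1,133.16 + $463.44 = $4,314.72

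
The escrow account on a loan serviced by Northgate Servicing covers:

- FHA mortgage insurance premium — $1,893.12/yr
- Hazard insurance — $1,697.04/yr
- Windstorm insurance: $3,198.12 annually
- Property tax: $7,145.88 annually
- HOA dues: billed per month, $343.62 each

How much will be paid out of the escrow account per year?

$18,057.60

FHA mortgage insurance premium = $1,893.12
Hazard insurance = $1,697.04
Windstorm insurance = $3,198.12
Property tax = $7,145.88
HOA dues = $343.62 × 12 = $4,123.44
Yearly total = $18,057.60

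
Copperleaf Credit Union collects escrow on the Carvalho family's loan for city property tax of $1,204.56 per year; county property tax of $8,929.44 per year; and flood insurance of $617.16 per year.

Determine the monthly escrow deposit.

City property tax = $1,204.56
County property tax = $8,929.44
Flood insurance = $617.16
Yearly total = $1,204.56 + $8,929.44 + $617.16 = $10,751.16
Per month = $10,751.16 / 12 = $895.93

$895.93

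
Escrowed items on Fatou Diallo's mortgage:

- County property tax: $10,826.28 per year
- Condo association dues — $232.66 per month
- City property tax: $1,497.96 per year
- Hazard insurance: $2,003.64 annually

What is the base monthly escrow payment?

$1,426.65

County property tax — $10,826.28 per year
Condo association dues — $232.66 × 12 = $2,791.92 per year
City property tax — $1,497.96 per year
Hazard insurance — $2,003.64 per year
Yearly total = $10,826.28 + $2,791.92 + $1,497.96 + $2,003.64 = $17,119.80
Monthly = $17,119.80 ÷ 12 = $1,426.65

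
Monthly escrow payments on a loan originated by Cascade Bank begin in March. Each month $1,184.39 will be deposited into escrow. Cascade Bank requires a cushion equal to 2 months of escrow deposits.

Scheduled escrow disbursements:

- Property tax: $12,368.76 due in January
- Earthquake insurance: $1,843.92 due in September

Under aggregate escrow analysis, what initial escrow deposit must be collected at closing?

$3,553.17

Cushion = 2 × $1,184.39 = $2,368.78
Trial balance (start $0, +$1,184.39 each month, − disbursements):
  Mar: +$1,184.39 → $1,184.39
  Apr: +$1,184.39 → $2,368.78
  May: +$1,184.39 → $3,553.17
  Jun: +$1,184.39 → $4,737.56
  Jul: +$1,184.39 → $5,921.95
  Aug: +$1,184.39 → $7,106.34
  Sep: +$1,184.39 − $1,843.92 → $6,446.81
  Oct: +$1,184.39 → $7,631.20
  Nov: +$1,184.39 → $8,815.59
  Dec: +$1,184.39 → $9,999.98
  Jan: +$1,184.39 − $12,368.76 → -$1,184.39
  Feb: +$1,184.39 → $0.00
Lowest trial balance = -$1,184.39 (Jan)
Initial deposit = cushion − low point = $2,368.78 − (-$1,184.39) = $3,553.17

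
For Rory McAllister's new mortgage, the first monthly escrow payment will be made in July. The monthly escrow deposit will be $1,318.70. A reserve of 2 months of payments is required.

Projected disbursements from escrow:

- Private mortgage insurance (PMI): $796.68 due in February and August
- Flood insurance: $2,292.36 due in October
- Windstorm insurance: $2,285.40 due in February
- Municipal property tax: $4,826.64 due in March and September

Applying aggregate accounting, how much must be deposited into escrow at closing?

Cushion = 2 × $1,318.70 = $2,637.40
Trial balance (start $0, +$1,318.70 each month, − disbursements):
  Jul: +$1,318.70 → $1,318.70
  Aug: +$1,318.70 − $796.68 → $1,840.72
  Sep: +$1,318.70 − $4,826.64 → -$1,667.22
  Oct: +$1,318.70 − $2,292.36 → -$2,640.88
  Nov: +$1,318.70 → -$1,322.18
  Dec: +$1,318.70 → -$3.48
  Jan: +$1,318.70 → $1,315.22
  Feb: +$1,318.70 − $3,082.08 → -$448.16
  Mar: +$1,318.70 − $4,826.64 → -$3,956.10
  Apr: +$1,318.70 → -$2,637.40
  May: +$1,318.70 → -$1,318.70
  Jun: +$1,318.70 → $0.00
Lowest trial balance = -$3,956.10 (Mar)
Initial deposit = cushion − low point = $2,637.40 − (-$3,956.10) = $6,593.50

$6,593.50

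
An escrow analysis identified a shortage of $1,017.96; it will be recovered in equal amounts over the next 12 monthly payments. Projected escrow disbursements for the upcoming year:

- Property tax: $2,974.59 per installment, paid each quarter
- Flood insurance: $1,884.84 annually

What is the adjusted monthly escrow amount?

Property tax: $2,974.59 × 4 = $11,898.36/yr
Flood insurance: $1,884.84/yr
Yearly total = $11,898.36 + $1,884.84 = $13,783.20
Base monthly escrow = $13,783.20 ÷ 12 = $1,148.60
Monthly shortage recovery: $1,017.96 ÷ 12 = $84.83
New monthly escrow = $1,148.60 + $84.83 = $1,233.43

$1,233.43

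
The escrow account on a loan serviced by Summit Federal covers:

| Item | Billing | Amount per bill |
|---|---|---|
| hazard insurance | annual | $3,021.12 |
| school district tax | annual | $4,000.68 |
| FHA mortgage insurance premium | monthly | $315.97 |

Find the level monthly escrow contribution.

$901.12

Hazard insurance: $3,021.12 annually
School district tax: $4,000.68 annually
FHA mortgage insurance premium: $315.97 × 12 = $3,791.64 annually
Combined annual = $3,021.12 + $4,000.68 + $3,791.64 = $10,813.44
Monthly = $10,813.44 ÷ 12 = $901.12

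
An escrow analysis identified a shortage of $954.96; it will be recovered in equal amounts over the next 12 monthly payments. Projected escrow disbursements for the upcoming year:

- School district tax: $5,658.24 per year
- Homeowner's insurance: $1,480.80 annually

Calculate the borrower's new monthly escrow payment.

$674.50

School district tax — $5,658.24 per year
Homeowner's insurance — $1,480.80 per year
Total per year = $7,139.04
Monthly escrow = $7,139.04 / 12 = $594.92
Shortage per month = $954.96 ÷ 12 = $79.58
New monthly escrow = $594.92 + $79.58 = $674.50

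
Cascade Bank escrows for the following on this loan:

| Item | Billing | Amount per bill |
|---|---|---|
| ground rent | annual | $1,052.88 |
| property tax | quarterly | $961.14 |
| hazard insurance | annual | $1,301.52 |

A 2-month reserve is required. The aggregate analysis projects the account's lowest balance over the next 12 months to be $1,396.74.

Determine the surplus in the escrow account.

Ground rent — $1,052.88
Property tax — $961.14 × 4 = $3,844.56
Hazard insurance — $1,301.52
Yearly total = $6,198.96
Monthly escrow = $6,198.96 ÷ 12 = $516.58
Required reserve = 2 × $516.58 = $1,033.16
Surplus = $1,396.74 − $1,033.16 = $363.58

$363.58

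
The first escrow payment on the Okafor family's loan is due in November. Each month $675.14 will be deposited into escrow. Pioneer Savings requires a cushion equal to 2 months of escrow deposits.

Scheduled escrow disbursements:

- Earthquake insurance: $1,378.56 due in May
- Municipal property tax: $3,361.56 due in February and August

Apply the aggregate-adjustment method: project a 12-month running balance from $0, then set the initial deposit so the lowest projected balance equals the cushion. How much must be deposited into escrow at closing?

Cushion = 2 × $675.14 = $1,350.28
Trial balance (start $0, +$675.14 each month, − disbursements):
  Nov: +$675.14 → $675.14
  Dec: +$675.14 → $1,350.28
  Jan: +$675.14 → $2,025.42
  Feb: +$675.14 − $3,361.56 → -$661.00
  Mar: +$675.14 → $14.14
  Apr: +$675.14 → $689.28
  May: +$675.14 − $1,378.56 → -$14.14
  Jun: +$675.14 → $661.00
  Jul: +$675.14 → $1,336.14
  Aug: +$675.14 − $3,361.56 → -$1,350.28
  Sep: +$675.14 → -$675.14
  Oct: +$675.14 → $0.00
Lowest trial balance = -$1,350.28 (Aug)
Initial deposit = cushion − low point = $1,350.28 − (-$1,350.28) = $2,700.56

$2,700.56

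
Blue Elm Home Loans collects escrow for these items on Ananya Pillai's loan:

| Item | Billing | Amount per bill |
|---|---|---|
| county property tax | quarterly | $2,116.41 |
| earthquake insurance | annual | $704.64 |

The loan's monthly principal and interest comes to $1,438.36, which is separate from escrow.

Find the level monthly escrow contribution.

County property tax: $2,116.41 × 4 = $8,465.64 annually
Earthquake insurance: $704.64 annually
Total per year = $9,170.28
Per month = $9,170.28 / 12 = $764.19

$764.19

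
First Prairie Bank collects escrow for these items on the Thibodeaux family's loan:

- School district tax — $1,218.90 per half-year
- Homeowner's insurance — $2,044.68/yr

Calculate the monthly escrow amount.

School district tax = $1,218.90 × 2 = $2,437.80
Homeowner's insurance = $2,044.68
Annual escrow total = $4,482.48
Monthly = $4,482.48 / 12 = $373.54

$373.54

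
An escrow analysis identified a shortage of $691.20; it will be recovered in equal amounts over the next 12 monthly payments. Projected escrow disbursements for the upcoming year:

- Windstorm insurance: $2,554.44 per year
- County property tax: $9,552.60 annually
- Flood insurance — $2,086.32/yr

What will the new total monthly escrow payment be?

$1,240.38

Windstorm insurance: $2,554.44 per year
County property tax: $9,552.60 per year
Flood insurance: $2,086.32 per year
Total annual escrow = $14,193.36
Monthly = $14,193.36 / 12 = $1,182.78
Shortage spread = $691.20 ÷ 12 = $57.60/mo
Adjusted monthly = $1,182.78 + $57.60 = $1,240.38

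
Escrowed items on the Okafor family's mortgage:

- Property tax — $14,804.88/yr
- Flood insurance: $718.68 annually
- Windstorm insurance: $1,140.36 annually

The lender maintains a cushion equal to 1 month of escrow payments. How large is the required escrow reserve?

Property tax: $14,804.88 annually
Flood insurance: $718.68 annually
Windstorm insurance: $1,140.36 annually
Yearly total = $14,804.88 + $718.68 + $1,140.36 = $16,663.92
Base monthly escrow = $16,663.92 / 12 = $1,388.66
Reserve = 1 × $1,388.66 = $1,388.66

$1,388.66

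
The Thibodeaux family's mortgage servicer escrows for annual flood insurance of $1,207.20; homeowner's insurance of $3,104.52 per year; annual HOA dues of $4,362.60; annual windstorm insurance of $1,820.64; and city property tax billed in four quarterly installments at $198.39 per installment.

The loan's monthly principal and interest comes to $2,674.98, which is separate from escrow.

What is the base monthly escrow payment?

$940.71

Flood insurance: $1,207.20 annually
Homeowner's insurance: $3,104.52 annually
HOA dues: $4,362.60 annually
Windstorm insurance: $1,820.64 annually
City property tax: $198.39 × 4 = $793.56 annually
Total annual escrow = $1,207.20 + $3,104.52 + $4,362.60 + $1,820.64 + $793.56 = $11,288.52
Per month = $11,288.52 / 12 = $940.71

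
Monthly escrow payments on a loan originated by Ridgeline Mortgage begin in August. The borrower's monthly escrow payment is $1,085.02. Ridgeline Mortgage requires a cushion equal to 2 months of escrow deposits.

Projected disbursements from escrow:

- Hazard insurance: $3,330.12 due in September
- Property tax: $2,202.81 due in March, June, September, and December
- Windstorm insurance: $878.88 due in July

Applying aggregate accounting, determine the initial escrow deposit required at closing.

Cushion = 2 × $1,085.02 = $2,170.04
Trial balance (start $0, +$1,085.02 each month, − disbursements):
  Aug: +$1,085.02 → $1,085.02
  Sep: +$1,085.02 − $5,532.93 → -$3,362.89
  Oct: +$1,085.02 → -$2,277.87
  Nov: +$1,085.02 → -$1,192.85
  Dec: +$1,085.02 − $2,202.81 → -$2,310.64
  Jan: +$1,085.02 → -$1,225.62
  Feb: +$1,085.02 → -$140.60
  Mar: +$1,085.02 − $2,202.81 → -$1,258.39
  Apr: +$1,085.02 → -$173.37
  May: +$1,085.02 → $911.65
  Jun: +$1,085.02 − $2,202.81 → -$206.14
  Jul: +$1,085.02 − $878.88 → $0.00
Lowest trial balance = -$3,362.89 (Sep)
Initial deposit = cushion − low point = $2,170.04 − (-$3,362.89) = $5,532.93

$5,532.93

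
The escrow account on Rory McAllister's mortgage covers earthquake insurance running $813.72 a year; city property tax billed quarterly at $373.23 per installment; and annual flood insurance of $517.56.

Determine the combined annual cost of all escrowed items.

Earthquake insurance = $813.72
City property tax = $373.23 × 4 = $1,492.92
Flood insurance = $517.56
Annual escrow total = $813.72 + $1,492.92 + $517.56 = $2,824.20

$2,824.20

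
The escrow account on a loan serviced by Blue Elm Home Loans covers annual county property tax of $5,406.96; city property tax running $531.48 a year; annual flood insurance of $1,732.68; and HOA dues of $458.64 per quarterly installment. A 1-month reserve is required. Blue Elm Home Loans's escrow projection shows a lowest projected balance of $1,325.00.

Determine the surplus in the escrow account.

County property tax = $5,406.96 annually
City property tax = $531.48 annually
Flood insurance = $1,732.68 annually
HOA dues = $458.64 × 4 = $1,834.56 annually
Total annual escrow = $9,505.68
Per month = $9,505.68 / 12 = $792.14
Cushion = 1 × $792.14 = $792.14
Surplus = $1,325.00 − $792.14 = $532.86

$532.86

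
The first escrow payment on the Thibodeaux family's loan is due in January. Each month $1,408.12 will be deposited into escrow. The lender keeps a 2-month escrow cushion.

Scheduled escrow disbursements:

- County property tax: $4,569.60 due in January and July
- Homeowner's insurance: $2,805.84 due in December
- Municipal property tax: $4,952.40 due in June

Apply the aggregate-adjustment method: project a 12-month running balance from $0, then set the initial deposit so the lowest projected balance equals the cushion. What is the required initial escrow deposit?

Cushion = 2 × $1,408.12 = $2,816.24
Trial balance (start $0, +$1,408.12 each month, − disbursements):
  Jan: +$1,408.12 − $4,569.60 → -$3,161.48
  Feb: +$1,408.12 → -$1,753.36
  Mar: +$1,408.12 → -$345.24
  Apr: +$1,408.12 → $1,062.88
  May: +$1,408.12 → $2,471.00
  Jun: +$1,408.12 − $4,952.40 → -$1,073.28
  Jul: +$1,408.12 − $4,569.60 → -$4,234.76
  Aug: +$1,408.12 → -$2,826.64
  Sep: +$1,408.12 → -$1,418.52
  Oct: +$1,408.12 → -$10.40
  Nov: +$1,408.12 → $1,397.72
  Dec: +$1,408.12 − $2,805.84 → $0.00
Lowest trial balance = -$4,234.76 (Jul)
Initial deposit = cushion − low point = $2,816.24 − (-$4,234.76) = $7,051.00

$7,051.00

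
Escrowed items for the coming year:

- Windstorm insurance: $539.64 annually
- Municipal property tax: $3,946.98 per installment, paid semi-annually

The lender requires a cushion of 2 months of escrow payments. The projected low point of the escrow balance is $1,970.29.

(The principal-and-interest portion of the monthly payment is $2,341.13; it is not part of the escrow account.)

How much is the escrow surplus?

$564.69

Windstorm insurance = $539.64 per year
Municipal property tax = $3,946.98 × 2 = $7,893.96 per year
Annual escrow total = $8,433.60
Monthly escrow = $8,433.60 / 12 = $702.80
Cushion = 2 × $702.80 = $1,405.60
Surplus = $1,970.29 − $1,405.60 = $564.69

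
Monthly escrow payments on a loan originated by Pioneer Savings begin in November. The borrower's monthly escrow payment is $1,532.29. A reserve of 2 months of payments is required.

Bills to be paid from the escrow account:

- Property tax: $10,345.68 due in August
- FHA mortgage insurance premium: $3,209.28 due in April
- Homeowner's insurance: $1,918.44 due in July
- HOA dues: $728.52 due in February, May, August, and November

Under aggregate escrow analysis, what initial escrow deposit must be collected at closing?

Cushion = 2 × $1,532.29 = $3,064.58
Trial balance (start $0, +$1,532.29 each month, − disbursements):
  Nov: +$1,532.29 − $728.52 → $803.77
  Dec: +$1,532.29 → $2,336.06
  Jan: +$1,532.29 → $3,868.35
  Feb: +$1,532.29 − $728.52 → $4,672.12
  Mar: +$1,532.29 → $6,204.41
  Apr: +$1,532.29 − $3,209.28 → $4,527.42
  May: +$1,532.29 − $728.52 → $5,331.19
  Jun: +$1,532.29 → $6,863.48
  Jul: +$1,532.29 − $1,918.44 → $6,477.33
  Aug: +$1,532.29 − $11,074.20 → -$3,064.58
  Sep: +$1,532.29 → -$1,532.29
  Oct: +$1,532.29 → $0.00
Lowest trial balance = -$3,064.58 (Aug)
Initial deposit = cushion − low point = $3,064.58 − (-$3,064.58) = $6,129.16

$6,129.16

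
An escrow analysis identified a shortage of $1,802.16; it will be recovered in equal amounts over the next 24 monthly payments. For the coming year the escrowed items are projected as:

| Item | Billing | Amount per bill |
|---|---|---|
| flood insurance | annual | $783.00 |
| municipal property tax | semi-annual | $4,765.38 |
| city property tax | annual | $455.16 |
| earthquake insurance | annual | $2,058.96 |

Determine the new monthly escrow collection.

$1,144.08

Flood insurance: $783.00
Municipal property tax: $4,765.38 × 2 = $9,530.76
City property tax: $455.16
Earthquake insurance: $2,058.96
Yearly total = $12,827.88
Monthly escrow = $12,827.88 / 12 = $1,068.99
Monthly shortage recovery: $1,802.16 ÷ 24 = $75.09
Adjusted monthly = $1,068.99 + $75.09 = $1,144.08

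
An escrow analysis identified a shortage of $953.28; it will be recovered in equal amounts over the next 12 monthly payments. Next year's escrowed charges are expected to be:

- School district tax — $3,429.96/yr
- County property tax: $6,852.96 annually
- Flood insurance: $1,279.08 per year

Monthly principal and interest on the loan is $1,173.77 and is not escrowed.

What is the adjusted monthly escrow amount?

School district tax: $3,429.96
County property tax: $6,852.96
Flood insurance: $1,279.08
Annual escrow total = $3,429.96 + $6,852.96 + $1,279.08 = $11,562.00
Base monthly escrow = $11,562.00 / 12 = $963.50
Shortage spread = $953.28 ÷ 12 = $79.44/mo
Adjusted monthly = $963.50 + $79.44 = $1,042.94

$1,042.94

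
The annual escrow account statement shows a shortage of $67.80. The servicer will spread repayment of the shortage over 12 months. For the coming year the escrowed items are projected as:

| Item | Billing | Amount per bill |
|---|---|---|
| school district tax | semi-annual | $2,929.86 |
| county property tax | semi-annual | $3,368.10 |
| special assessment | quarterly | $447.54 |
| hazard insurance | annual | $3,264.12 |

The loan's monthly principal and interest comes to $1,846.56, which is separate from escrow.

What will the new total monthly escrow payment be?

$1,476.50

School district tax — $2,929.86 × 2 = $5,859.72 annually
County property tax — $3,368.10 × 2 = $6,736.20 annually
Special assessment — $447.54 × 4 = $1,790.16 annually
Hazard insurance — $3,264.12 annually
Yearly total = $5,859.72 + $6,736.20 + $1,790.16 + $3,264.12 = $17,650.20
Per month = $17,650.20 ÷ 12 = $1,470.85
Shortage per month = $67.80 / 12 = $5.65
Adjusted monthly = $1,470.85 + $5.65 = $1,476.50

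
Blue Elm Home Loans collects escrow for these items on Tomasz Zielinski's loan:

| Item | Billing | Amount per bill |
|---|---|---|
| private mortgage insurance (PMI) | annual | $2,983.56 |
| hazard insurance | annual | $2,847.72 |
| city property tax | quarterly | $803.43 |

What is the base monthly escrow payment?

$753.75

Private mortgage insurance (PMI) — $2,983.56
Hazard insurance — $2,847.72
City property tax — $803.43 × 4 = $3,213.72
Annual escrow total = $9,045.00
Monthly = $9,045.00 ÷ 12 = $753.75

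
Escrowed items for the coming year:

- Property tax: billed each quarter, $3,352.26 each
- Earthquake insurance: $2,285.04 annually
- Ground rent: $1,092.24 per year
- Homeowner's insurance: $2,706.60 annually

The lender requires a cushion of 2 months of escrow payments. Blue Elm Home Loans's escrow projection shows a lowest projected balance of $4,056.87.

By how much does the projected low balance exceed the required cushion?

Property tax = $3,352.26 × 4 = $13,409.04 annually
Earthquake insurance = $2,285.04 annually
Ground rent = $1,092.24 annually
Homeowner's insurance = $2,706.60 annually
Total per year = $13,409.04 + $2,285.04 + $1,092.24 + $2,706.60 = $19,492.92
Base monthly escrow = $19,492.92 ÷ 12 = $1,624.41
Required reserve = 2 × $1,624.41 = $3,248.82
Excess over cushion: $4,056.87 − $3,248.82 = $808.05

$808.05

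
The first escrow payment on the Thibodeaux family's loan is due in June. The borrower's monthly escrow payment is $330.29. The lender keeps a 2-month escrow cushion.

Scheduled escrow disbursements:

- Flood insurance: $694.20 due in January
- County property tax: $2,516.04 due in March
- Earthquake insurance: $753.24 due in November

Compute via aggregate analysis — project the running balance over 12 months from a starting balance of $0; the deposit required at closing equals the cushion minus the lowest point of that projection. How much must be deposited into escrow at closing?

Cushion = 2 × $330.29 = $660.58
Trial balance (start $0, +$330.29 each month, − disbursements):
  Jun: +$330.29 → $330.29
  Jul: +$330.29 → $660.58
  Aug: +$330.29 → $990.87
  Sep: +$330.29 → $1,321.16
  Oct: +$330.29 → $1,651.45
  Nov: +$330.29 − $753.24 → $1,228.50
  Dec: +$330.29 → $1,558.79
  Jan: +$330.29 − $694.20 → $1,194.88
  Feb: +$330.29 → $1,525.17
  Mar: +$330.29 − $2,516.04 → -$660.58
  Apr: +$330.29 → -$330.29
  May: +$330.29 → $0.00
Lowest trial balance = -$660.58 (Mar)
Initial deposit = cushion − low point = $660.58 − (-$660.58) = $1,321.16

$1,321.16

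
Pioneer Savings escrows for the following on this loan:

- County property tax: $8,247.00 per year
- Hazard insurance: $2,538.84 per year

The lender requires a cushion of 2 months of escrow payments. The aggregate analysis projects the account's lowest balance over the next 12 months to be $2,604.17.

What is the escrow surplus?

$806.53

County property tax: $8,247.00 annually
Hazard insurance: $2,538.84 annually
Total annual escrow = $8,247.00 + $2,538.84 = $10,785.84
Per month = $10,785.84 ÷ 12 = $898.82
Cushion = 2 × $898.82 = $1,797.64
Surplus = $2,604.17 − $1,797.64 = $806.53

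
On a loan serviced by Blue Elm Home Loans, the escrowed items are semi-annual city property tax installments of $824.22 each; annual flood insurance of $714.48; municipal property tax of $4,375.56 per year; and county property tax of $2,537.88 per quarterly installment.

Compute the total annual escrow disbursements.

City property tax = $824.22 × 2 = $1,648.44 per year
Flood insurance = $714.48 per year
Municipal property tax = $4,375.56 per year
County property tax = $2,537.88 × 4 = $10,151.52 per year
Yearly total = $1,648.44 + $714.48 + $4,375.56 + $10,151.52 = $16,890.00

$16,890.00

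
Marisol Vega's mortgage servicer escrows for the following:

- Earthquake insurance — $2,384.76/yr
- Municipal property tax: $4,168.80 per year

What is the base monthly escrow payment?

Earthquake insurance: $2,384.76
Municipal property tax: $4,168.80
Total per year = $2,384.76 + $4,168.80 = $6,553.56
Base monthly escrow = $6,553.56 ÷ 12 = $546.13

$546.13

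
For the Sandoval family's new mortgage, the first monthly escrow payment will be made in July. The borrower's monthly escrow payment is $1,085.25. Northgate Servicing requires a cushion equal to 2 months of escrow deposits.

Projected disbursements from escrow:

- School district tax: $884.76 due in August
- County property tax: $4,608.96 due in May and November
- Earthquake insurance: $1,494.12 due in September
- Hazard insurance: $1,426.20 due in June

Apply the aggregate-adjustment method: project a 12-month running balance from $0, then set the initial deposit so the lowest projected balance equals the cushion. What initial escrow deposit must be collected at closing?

Cushion = 2 × $1,085.25 = $2,170.50
Trial balance (start $0, +$1,085.25 each month, − disbursements):
  Jul: +$1,085.25 → $1,085.25
  Aug: +$1,085.25 − $884.76 → $1,285.74
  Sep: +$1,085.25 − $1,494.12 → $876.87
  Oct: +$1,085.25 → $1,962.12
  Nov: +$1,085.25 − $4,608.96 → -$1,561.59
  Dec: +$1,085.25 → -$476.34
  Jan: +$1,085.25 → $608.91
  Feb: +$1,085.25 → $1,694.16
  Mar: +$1,085.25 → $2,779.41
  Apr: +$1,085.25 → $3,864.66
  May: +$1,085.25 − $4,608.96 → $340.95
  Jun: +$1,085.25 − $1,426.20 → $0.00
Lowest trial balance = -$1,561.59 (Nov)
Initial deposit = cushion − low point = $2,170.50 − (-$1,561.59) = $3,732.09

$3,732.09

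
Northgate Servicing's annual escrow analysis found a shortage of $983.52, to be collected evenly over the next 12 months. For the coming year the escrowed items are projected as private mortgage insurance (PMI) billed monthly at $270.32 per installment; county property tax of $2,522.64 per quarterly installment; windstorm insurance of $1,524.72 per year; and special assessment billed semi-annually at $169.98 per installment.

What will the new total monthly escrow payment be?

$1,348.55

Private mortgage insurance (PMI) — $270.32 × 12 = $3,243.84 per year
County property tax — $2,522.64 × 4 = $10,090.56 per year
Windstorm insurance — $1,524.72 per year
Special assessment — $169.98 × 2 = $339.96 per year
Annual escrow total = $15,199.08
Monthly = $15,199.08 ÷ 12 = $1,266.59
Shortage spread = $983.52 / 12 = $81.96/mo
Adjusted monthly = $1,266.59 + $81.96 = $1,348.55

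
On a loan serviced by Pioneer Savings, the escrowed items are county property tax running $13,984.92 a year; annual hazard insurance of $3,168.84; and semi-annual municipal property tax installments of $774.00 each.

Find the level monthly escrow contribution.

$1,558.48

County property tax = $13,984.92 per year
Hazard insurance = $3,168.84 per year
Municipal property tax = $774.00 × 2 = $1,548.00 per year
Yearly total = $13,984.92 + $3,168.84 + $1,548.00 = $18,701.76
Monthly = $18,701.76 / 12 = $1,558.48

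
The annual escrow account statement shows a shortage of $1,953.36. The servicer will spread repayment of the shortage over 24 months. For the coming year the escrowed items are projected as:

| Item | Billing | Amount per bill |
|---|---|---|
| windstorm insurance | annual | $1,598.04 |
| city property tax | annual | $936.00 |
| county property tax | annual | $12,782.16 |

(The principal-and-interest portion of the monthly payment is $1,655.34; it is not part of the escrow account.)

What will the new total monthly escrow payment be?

Windstorm insurance = $1,598.04 annually
City property tax = $936.00 annually
County property tax = $12,782.16 annually
Combined annual = $1,598.04 + $936.00 + $12,782.16 = $15,316.20
Monthly escrow = $15,316.20 ÷ 12 = $1,276.35
Monthly shortage recovery: $1,953.36 ÷ 24 = $81.39
New monthly escrow = $1,276.35 + $81.39 = $1,357.74

$1,357.74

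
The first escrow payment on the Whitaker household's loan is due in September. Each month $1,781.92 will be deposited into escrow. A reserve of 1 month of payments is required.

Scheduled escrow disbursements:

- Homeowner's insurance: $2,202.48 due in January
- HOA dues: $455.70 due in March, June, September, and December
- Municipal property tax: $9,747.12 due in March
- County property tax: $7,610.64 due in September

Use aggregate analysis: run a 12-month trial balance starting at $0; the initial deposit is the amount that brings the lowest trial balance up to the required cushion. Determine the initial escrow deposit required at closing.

Cushion = 1 × $1,781.92 = $1,781.92
Trial balance (start $0, +$1,781.92 each month, − disbursements):
  Sep: +$1,781.92 − $8,066.34 → -$6,284.42
  Oct: +$1,781.92 → -$4,502.50
  Nov: +$1,781.92 → -$2,720.58
  Dec: +$1,781.92 − $455.70 → -$1,394.36
  Jan: +$1,781.92 − $2,202.48 → -$1,814.92
  Feb: +$1,781.92 → -$33.00
  Mar: +$1,781.92 − $10,202.82 → -$8,453.90
  Apr: +$1,781.92 → -$6,671.98
  May: +$1,781.92 → -$4,890.06
  Jun: +$1,781.92 − $455.70 → -$3,563.84
  Jul: +$1,781.92 → -$1,781.92
  Aug: +$1,781.92 → $0.00
Lowest trial balance = -$8,453.90 (Mar)
Initial deposit = cushion − low point = $1,781.92 − (-$8,453.90) = $10,235.82

$10,235.82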